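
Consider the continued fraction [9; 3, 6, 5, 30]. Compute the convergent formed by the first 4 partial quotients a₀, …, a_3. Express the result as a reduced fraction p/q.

Compute successive convergents:
a_0 = 9: 9/1
a_1 = 3: 28/3
a_2 = 6: 177/19
a_3 = 5: 913/98

913/98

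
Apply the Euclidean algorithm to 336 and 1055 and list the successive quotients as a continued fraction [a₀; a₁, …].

[0; 3, 7, 6, 1, 2, 2]

Run the Euclidean algorithm, recording each quotient:
⌊336/1055⌋ = 0, remainder 336
⌊1055/336⌋ = 3, remainder 47
⌊336/47⌋ = 7, remainder 7
⌊47/7⌋ = 6, remainder 5
⌊7/5⌋ = 1, remainder 2
⌊5/2⌋ = 2, remainder 1
⌊2/1⌋ = 2, remainder 0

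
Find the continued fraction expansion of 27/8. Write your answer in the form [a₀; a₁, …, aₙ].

[3; 2, 1, 2]

⌊27/8⌋ = 3, remainder 3
⌊8/3⌋ = 2, remainder 2
⌊3/2⌋ = 1, remainder 1
⌊2/1⌋ = 2, remainder 0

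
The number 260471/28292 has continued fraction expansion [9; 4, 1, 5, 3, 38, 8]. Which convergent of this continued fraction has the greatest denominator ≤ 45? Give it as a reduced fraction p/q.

List convergents until the denominator exceeds the bound:
a_0 = 9: 9/1  (≤ bound)
a_1 = 4: 37/4  (≤ bound)
a_2 = 1: 46/5  (≤ bound)
a_3 = 5: 267/29  (≤ bound)
a_4 = 3: 847/92  (> 45, stop)

267/29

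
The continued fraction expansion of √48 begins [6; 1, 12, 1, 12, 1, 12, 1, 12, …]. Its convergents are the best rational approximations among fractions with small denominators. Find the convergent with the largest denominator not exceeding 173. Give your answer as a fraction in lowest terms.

List convergents until the denominator exceeds the bound:
a_0 = 6: 6/1  (≤ bound)
a_1 = 1: 7/1  (≤ bound)
a_2 = 12: 90/13  (≤ bound)
a_3 = 1: 97/14  (≤ bound)
a_4 = 12: 1254/181  (> 173, stop)

97/14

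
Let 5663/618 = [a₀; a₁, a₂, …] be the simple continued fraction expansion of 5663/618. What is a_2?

8

Run the Euclidean algorithm, recording each quotient:
⌊5663/618⌋ = 9, remainder 101
⌊618/101⌋ = 6, remainder 12
⌊101/12⌋ = 8, remainder 5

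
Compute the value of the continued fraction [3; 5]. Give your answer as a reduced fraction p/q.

Start with 5.
3 + 1/(5/1) = 3 + 1/5 = 16/5

16/5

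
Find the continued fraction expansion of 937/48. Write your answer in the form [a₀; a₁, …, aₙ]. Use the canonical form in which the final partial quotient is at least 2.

[19; 1, 1, 11, 2]

Run the Euclidean algorithm, recording each quotient:
937 ÷ 48 → quotient 19, remainder 25
48 ÷ 25 → quotient 1, remainder 23
25 ÷ 23 → quotient 1, remainder 2
23 ÷ 2 → quotient 11, remainder 1
2 ÷ 1 → quotient 2, remainder 0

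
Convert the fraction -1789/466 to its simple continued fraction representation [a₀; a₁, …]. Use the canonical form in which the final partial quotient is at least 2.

[-4; 6, 4, 1, 2, 5]

⌊-1789/466⌋ = -4, remainder 75
⌊466/75⌋ = 6, remainder 16
⌊75/16⌋ = 4, remainder 11
⌊16/11⌋ = 1, remainder 5
⌊11/5⌋ = 2, remainder 1
⌊5/1⌋ = 5, remainder 0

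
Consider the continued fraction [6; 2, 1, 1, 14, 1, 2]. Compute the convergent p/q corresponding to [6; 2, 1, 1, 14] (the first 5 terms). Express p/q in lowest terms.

467/73

a_0 = 6: 6/1
a_1 = 2: 13/2
a_2 = 1: 19/3
a_3 = 1: 32/5
a_4 = 14: 467/73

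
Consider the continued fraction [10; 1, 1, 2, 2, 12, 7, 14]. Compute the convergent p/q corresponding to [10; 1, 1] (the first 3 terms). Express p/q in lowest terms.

Use the convergent recurrence hₖ = aₖ·hₖ₋₁ + hₖ₋₂ (and likewise for the denominators kₖ):
a_0 = 10: 10/1
a_1 = 1: 11/1
a_2 = 1: 21/2

21/2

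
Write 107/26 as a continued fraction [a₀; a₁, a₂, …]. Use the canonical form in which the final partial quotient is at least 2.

[4; 8, 1, 2]

Run the Euclidean algorithm, recording each quotient:
107 ÷ 26 → quotient 4, remainder 3
26 ÷ 3 → quotient 8, remainder 2
3 ÷ 2 → quotient 1, remainder 1
2 ÷ 1 → quotient 2, remainder 0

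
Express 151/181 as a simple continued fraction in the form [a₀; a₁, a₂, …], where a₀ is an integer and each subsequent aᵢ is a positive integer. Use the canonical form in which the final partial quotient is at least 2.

[0; 1, 5, 30]

Run the Euclidean algorithm, recording each quotient:
⌊151/181⌋ = 0, remainder 151
⌊181/151⌋ = 1, remainder 30
⌊151/30⌋ = 5, remainder 1
⌊30/1⌋ = 30, remainder 0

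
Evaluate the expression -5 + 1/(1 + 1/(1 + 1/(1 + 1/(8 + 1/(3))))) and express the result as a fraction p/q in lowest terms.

-352/81

Use the convergent recurrence hₖ = aₖ·hₖ₋₁ + hₖ₋₂ (and likewise for the denominators kₖ):
a_0 = -5: -5/1
a_1 = 1: -4/1
a_2 = 1: -9/2
a_3 = 1: -13/3
a_4 = 8: -113/26
a_5 = 3: -352/81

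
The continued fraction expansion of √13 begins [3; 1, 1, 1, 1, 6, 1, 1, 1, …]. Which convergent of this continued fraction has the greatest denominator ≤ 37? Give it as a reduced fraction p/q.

119/33

List convergents until the denominator exceeds the bound:
a_0 = 3: 3/1  (≤ bound)
a_1 = 1: 4/1  (≤ bound)
a_2 = 1: 7/2  (≤ bound)
a_3 = 1: 11/3  (≤ bound)
a_4 = 1: 18/5  (≤ bound)
a_5 = 6: 119/33  (≤ bound)
a_6 = 1: 137/38  (> 37, stop)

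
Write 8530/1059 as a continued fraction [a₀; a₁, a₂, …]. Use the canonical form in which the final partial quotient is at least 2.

8530 ÷ 1059 → quotient 8, remainder 58
1059 ÷ 58 → quotient 18, remainder 15
58 ÷ 15 → quotient 3, remainder 13
15 ÷ 13 → quotient 1, remainder 2
13 ÷ 2 → quotient 6, remainder 1
2 ÷ 1 → quotient 2, remainder 0

[8; 18, 3, 1, 6, 2]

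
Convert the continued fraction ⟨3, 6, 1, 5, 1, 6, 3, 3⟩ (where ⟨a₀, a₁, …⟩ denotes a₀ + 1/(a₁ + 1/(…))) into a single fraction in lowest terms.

10803/3434

Start with 3.
3 + 1/(3/1) = 3 + 1/3 = 10/3
6 + 1/(10/3) = 6 + 3/10 = 63/10
1 + 1/(63/10) = 1 + 10/63 = 73/63
5 + 1/(73/63) = 5 + 63/73 = 428/73
1 + 1/(428/73) = 1 + 73/428 = 501/428
6 + 1/(501/428) = 6 + 428/501 = 3434/501
3 + 1/(3434/501) = 3 + 501/3434 = 10803/3434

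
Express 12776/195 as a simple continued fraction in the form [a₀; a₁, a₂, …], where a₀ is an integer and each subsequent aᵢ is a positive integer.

12776 = 65·195 + 101, so a_0 = 65
195 = 1·101 + 94, so a_1 = 1
101 = 1·94 + 7, so a_2 = 1
94 = 13·7 + 3, so a_3 = 13
7 = 2·3 + 1, so a_4 = 2
3 = 3·1 + 0, so a_5 = 3

[65; 1, 1, 13, 2, 3]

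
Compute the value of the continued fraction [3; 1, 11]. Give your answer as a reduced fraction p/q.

47/12

a_0 = 3: 3/1
a_1 = 1: 4/1
a_2 = 11: 47/12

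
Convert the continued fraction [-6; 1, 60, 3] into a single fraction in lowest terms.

-923/184

Compute successive convergents:
a_0 = -6: -6/1
a_1 = 1: -5/1
a_2 = 60: -306/61
a_3 = 3: -923/184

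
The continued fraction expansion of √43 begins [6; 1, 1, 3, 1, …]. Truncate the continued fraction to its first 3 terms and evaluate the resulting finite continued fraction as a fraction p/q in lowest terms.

Starting at the tail and folding back:
Start with 1.
1 + 1/(1/1) = 1 + 1/1 = 2/1
6 + 1/(2/1) = 6 + 1/2 = 13/2

13/2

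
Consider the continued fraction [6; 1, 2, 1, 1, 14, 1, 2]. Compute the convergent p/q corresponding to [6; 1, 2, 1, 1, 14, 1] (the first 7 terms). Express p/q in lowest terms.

732/109

Start with 1.
14 + 1/(1/1) = 14 + 1/1 = 15/1
1 + 1/(15/1) = 1 + 1/15 = 16/15
1 + 1/(16/15) = 1 + 15/16 = 31/16
2 + 1/(31/16) = 2 + 16/31 = 78/31
1 + 1/(78/31) = 1 + 31/78 = 109/78
6 + 1/(109/78) = 6 + 78/109 = 732/109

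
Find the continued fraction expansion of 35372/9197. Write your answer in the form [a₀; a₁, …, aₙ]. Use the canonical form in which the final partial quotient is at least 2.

Repeatedly divide and take the remainder:
35372 ÷ 9197 → quotient 3, remainder 7781
9197 ÷ 7781 → quotient 1, remainder 1416
7781 ÷ 1416 → quotient 5, remainder 701
1416 ÷ 701 → quotient 2, remainder 14
701 ÷ 14 → quotient 50, remainder 1
14 ÷ 1 → quotient 14, remainder 0

[3; 1, 5, 2, 50, 14]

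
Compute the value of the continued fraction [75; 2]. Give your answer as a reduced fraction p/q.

151/2

a_0 = 75: 75/1
a_1 = 2: 151/2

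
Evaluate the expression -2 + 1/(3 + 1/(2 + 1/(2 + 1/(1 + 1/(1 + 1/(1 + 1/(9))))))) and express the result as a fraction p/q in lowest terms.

-1069/626

Use the convergent recurrence hₖ = aₖ·hₖ₋₁ + hₖ₋₂ (and likewise for the denominators kₖ):
a_0 = -2: -2/1
a_1 = 3: -5/3
a_2 = 2: -12/7
a_3 = 2: -29/17
a_4 = 1: -41/24
a_5 = 1: -70/41
a_6 = 1: -111/65
a_7 = 9: -1069/626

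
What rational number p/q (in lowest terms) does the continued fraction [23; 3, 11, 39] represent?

30997/1329

Work from the innermost term outward:
Start with 39.
11 + 1/(39/1) = 11 + 1/39 = 430/39
3 + 1/(430/39) = 3 + 39/430 = 1329/430
23 + 1/(1329/430) = 23 + 430/1329 = 30997/1329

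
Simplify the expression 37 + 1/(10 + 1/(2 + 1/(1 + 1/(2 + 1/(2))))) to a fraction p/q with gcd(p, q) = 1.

Collapse the nested fraction from the inside out:
Start with 2.
2 + 1/(2/1) = 2 + 1/2 = 5/2
1 + 1/(5/2) = 1 + 2/5 = 7/5
2 + 1/(7/5) = 2 + 5/7 = 19/7
10 + 1/(19/7) = 10 + 7/19 = 197/19
37 + 1/(197/19) = 37 + 19/197 = 7308/197

7308/197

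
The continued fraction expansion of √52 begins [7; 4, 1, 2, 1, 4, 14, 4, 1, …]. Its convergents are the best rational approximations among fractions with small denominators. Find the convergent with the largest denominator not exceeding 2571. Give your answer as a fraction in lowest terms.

9223/1279

a_0 = 7: 7/1  (≤ bound)
a_1 = 4: 29/4  (≤ bound)
a_2 = 1: 36/5  (≤ bound)
a_3 = 2: 101/14  (≤ bound)
a_4 = 1: 137/19  (≤ bound)
a_5 = 4: 649/90  (≤ bound)
a_6 = 14: 9223/1279  (≤ bound)
a_7 = 4: 37541/5206  (> 2571, stop)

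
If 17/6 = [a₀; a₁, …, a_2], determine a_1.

1

Repeatedly divide and take the remainder:
17 = 2·6 + 5, so a_0 = 2
6 = 1·5 + 1, so a_1 = 1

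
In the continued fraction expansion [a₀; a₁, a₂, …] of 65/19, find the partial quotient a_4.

Run the Euclidean algorithm, recording each quotient:
65 = 3·19 + 8, so a_0 = 3
19 = 2·8 + 3, so a_1 = 2
8 = 2·3 + 2, so a_2 = 2
3 = 1·2 + 1, so a_3 = 1
2 = 2·1 + 0, so a_4 = 2

2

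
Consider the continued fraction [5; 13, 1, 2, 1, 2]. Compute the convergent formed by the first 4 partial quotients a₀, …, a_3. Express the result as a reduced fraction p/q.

Start with 2.
1 + 1/(2/1) = 1 + 1/2 = 3/2
13 + 1/(3/2) = 13 + 2/3 = 41/3
5 + 1/(41/3) = 5 + 3/41 = 208/41

208/41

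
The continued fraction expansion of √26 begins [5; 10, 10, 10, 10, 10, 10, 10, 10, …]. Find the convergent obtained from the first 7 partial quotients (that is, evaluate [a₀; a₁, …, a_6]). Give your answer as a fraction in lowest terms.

5357035/1050601

Work from the innermost term outward:
Start with 10.
10 + 1/(10/1) = 10 + 1/10 = 101/10
10 + 1/(101/10) = 10 + 10/101 = 1020/101
10 + 1/(1020/101) = 10 + 101/1020 = 10301/1020
10 + 1/(10301/1020) = 10 + 1020/10301 = 104030/10301
10 + 1/(104030/10301) = 10 + 10301/104030 = 1050601/104030
5 + 1/(1050601/104030) = 5 + 104030/1050601 = 5357035/1050601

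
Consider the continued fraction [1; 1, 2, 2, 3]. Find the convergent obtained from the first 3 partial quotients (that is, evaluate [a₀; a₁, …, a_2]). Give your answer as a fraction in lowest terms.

5/3

Start with 2.
1 + 1/(2/1) = 1 + 1/2 = 3/2
1 + 1/(3/2) = 1 + 2/3 = 5/3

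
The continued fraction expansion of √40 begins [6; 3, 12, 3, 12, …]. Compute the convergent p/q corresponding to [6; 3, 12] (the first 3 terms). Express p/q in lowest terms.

234/37

Use the convergent recurrence hₖ = aₖ·hₖ₋₁ + hₖ₋₂ (and likewise for the denominators kₖ):
a_0 = 6: 6/1
a_1 = 3: 19/3
a_2 = 12: 234/37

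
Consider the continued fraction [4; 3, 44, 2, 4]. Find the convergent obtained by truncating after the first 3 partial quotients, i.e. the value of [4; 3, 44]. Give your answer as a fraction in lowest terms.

576/133

Work from the innermost term outward:
Start with 44.
3 + 1/(44/1) = 3 + 1/44 = 133/44
4 + 1/(133/44) = 4 + 44/133 = 576/133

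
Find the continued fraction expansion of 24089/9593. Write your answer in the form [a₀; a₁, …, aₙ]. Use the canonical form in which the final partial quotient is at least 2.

24089 ÷ 9593 → quotient 2, remainder 4903
9593 ÷ 4903 → quotient 1, remainder 4690
4903 ÷ 4690 → quotient 1, remainder 213
4690 ÷ 213 → quotient 22, remainder 4
213 ÷ 4 → quotient 53, remainder 1
4 ÷ 1 → quotient 4, remainder 0

[2; 1, 1, 22, 53, 4]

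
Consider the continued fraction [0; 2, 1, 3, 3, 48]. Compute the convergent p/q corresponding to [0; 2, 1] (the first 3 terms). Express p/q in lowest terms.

1/3

Work from the innermost term outward:
Start with 1.
2 + 1/(1/1) = 2 + 1/1 = 3/1
0 + 1/(3/1) = 0 + 1/3 = 1/3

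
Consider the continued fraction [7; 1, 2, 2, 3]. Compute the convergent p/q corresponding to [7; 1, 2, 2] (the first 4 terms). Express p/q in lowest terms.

Use the convergent recurrence hₖ = aₖ·hₖ₋₁ + hₖ₋₂ (and likewise for the denominators kₖ):
a_0 = 7: 7/1
a_1 = 1: 8/1
a_2 = 2: 23/3
a_3 = 2: 54/7

54/7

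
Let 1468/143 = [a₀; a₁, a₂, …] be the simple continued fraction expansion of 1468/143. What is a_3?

3

Repeatedly divide and take the remainder:
1468 ÷ 143 → quotient 10, remainder 38
143 ÷ 38 → quotient 3, remainder 29
38 ÷ 29 → quotient 1, remainder 9
29 ÷ 9 → quotient 3, remainder 2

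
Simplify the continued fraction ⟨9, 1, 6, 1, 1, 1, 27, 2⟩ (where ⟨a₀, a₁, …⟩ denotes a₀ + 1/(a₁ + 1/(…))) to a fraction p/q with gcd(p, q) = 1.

12781/1295

Compute successive convergents:
a_0 = 9: 9/1
a_1 = 1: 10/1
a_2 = 6: 69/7
a_3 = 1: 79/8
a_4 = 1: 148/15
a_5 = 1: 227/23
a_6 = 27: 6277/636
a_7 = 2: 12781/1295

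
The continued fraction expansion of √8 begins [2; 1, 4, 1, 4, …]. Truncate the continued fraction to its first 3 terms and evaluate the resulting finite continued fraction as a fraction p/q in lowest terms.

14/5

Use the convergent recurrence hₖ = aₖ·hₖ₋₁ + hₖ₋₂ (and likewise for the denominators kₖ):
a_0 = 2: 2/1
a_1 = 1: 3/1
a_2 = 4: 14/5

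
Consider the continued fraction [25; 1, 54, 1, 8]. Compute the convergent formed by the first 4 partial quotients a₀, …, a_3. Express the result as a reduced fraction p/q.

1455/56

Collapse the nested fraction from the inside out:
Start with 1.
54 + 1/(1/1) = 54 + 1/1 = 55/1
1 + 1/(55/1) = 1 + 1/55 = 56/55
25 + 1/(56/55) = 25 + 55/56 = 1455/56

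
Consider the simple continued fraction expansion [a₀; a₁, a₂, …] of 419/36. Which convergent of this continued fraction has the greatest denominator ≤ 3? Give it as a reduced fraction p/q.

35/3

a_0 = 11: 11/1  (≤ bound)
a_1 = 1: 12/1  (≤ bound)
a_2 = 1: 23/2  (≤ bound)
a_3 = 1: 35/3  (≤ bound)
a_4 = 3: 128/11  (> 3, stop)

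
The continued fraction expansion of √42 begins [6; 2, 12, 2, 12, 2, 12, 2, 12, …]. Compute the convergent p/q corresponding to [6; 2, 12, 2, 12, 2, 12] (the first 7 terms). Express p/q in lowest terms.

Start with 12.
2 + 1/(12/1) = 2 + 1/12 = 25/12
12 + 1/(25/12) = 12 + 12/25 = 312/25
2 + 1/(312/25) = 2 + 25/312 = 649/312
12 + 1/(649/312) = 12 + 312/649 = 8100/649
2 + 1/(8100/649) = 2 + 649/8100 = 16849/8100
6 + 1/(16849/8100) = 6 + 8100/16849 = 109194/16849

109194/16849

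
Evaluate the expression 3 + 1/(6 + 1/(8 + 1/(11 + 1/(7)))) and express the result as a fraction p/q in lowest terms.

Start with 7.
11 + 1/(7/1) = 11 + 1/7 = 78/7
8 + 1/(78/7) = 8 + 7/78 = 631/78
6 + 1/(631/78) = 6 + 78/631 = 3864/631
3 + 1/(3864/631) = 3 + 631/3864 = 12223/3864

12223/3864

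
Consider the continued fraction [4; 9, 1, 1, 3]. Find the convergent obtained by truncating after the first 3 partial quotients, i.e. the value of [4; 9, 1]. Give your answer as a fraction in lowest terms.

Build up convergents one term at a time:
a_0 = 4: 4/1
a_1 = 9: 37/9
a_2 = 1: 41/10

41/10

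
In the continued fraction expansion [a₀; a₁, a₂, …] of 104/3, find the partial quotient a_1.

Repeatedly divide and take the remainder:
⌊104/3⌋ = 34, remainder 2
⌊3/2⌋ = 1, remainder 1

1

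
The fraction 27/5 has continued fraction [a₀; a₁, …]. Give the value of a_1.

2

Repeatedly divide and take the remainder:
⌊27/5⌋ = 5, remainder 2
⌊5/2⌋ = 2, remainder 1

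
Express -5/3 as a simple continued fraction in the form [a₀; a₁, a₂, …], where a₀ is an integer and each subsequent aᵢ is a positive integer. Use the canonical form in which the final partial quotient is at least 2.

Repeatedly divide and take the remainder:
-5 = -2·3 + 1, so a_0 = -2
3 = 3·1 + 0, so a_1 = 3

[-2; 3]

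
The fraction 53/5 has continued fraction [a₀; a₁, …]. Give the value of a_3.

Run the Euclidean algorithm, recording each quotient:
53 = 10·5 + 3, so a_0 = 10
5 = 1·3 + 2, so a_1 = 1
3 = 1·2 + 1, so a_2 = 1
2 = 2·1 + 0, so a_3 = 2

2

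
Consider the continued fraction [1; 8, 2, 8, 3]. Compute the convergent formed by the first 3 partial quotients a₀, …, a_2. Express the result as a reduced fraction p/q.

Work from the innermost term outward:
Start with 2.
8 + 1/(2/1) = 8 + 1/2 = 17/2
1 + 1/(17/2) = 1 + 2/17 = 19/17

19/17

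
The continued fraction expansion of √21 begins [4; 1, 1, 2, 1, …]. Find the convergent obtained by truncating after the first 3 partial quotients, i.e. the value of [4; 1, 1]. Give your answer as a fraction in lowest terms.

Start with 1.
1 + 1/(1/1) = 1 + 1/1 = 2/1
4 + 1/(2/1) = 4 + 1/2 = 9/2

9/2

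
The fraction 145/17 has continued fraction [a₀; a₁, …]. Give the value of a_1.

145 ÷ 17 → quotient 8, remainder 9
17 ÷ 9 → quotient 1, remainder 8

1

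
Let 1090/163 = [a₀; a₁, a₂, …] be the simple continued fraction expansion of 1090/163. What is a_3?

⌊1090/163⌋ = 6, remainder 112
⌊163/112⌋ = 1, remainder 51
⌊112/51⌋ = 2, remainder 10
⌊51/10⌋ = 5, remainder 1

5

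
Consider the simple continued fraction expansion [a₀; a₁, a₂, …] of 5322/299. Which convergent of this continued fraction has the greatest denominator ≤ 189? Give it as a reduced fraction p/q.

a_0 = 17: 17/1  (≤ bound)
a_1 = 1: 18/1  (≤ bound)
a_2 = 3: 71/4  (≤ bound)
a_3 = 1: 89/5  (≤ bound)
a_4 = 59: 5322/299  (> 189, stop)

89/5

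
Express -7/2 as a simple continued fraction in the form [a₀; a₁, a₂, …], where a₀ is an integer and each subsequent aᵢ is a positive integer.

-7 ÷ 2 → quotient -4, remainder 1
2 ÷ 1 → quotient 2, remainder 0

[-4; 2]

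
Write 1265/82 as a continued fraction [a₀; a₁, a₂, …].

1265 = 15·82 + 35, so a_0 = 15
82 = 2·35 + 12, so a_1 = 2
35 = 2·12 + 11, so a_2 = 2
12 = 1·11 + 1, so a_3 = 1
11 = 11·1 + 0, so a_4 = 11

[15; 2, 2, 1, 11]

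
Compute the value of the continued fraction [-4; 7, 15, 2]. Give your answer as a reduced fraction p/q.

-845/219

a_0 = -4: -4/1
a_1 = 7: -27/7
a_2 = 15: -409/106
a_3 = 2: -845/219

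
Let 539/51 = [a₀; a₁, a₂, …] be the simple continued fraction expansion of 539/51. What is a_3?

3

⌊539/51⌋ = 10, remainder 29
⌊51/29⌋ = 1, remainder 22
⌊29/22⌋ = 1, remainder 7
⌊22/7⌋ = 3, remainder 1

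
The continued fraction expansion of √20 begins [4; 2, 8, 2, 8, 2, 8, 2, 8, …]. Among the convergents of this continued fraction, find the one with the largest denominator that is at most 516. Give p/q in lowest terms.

1364/305

a_0 = 4: 4/1  (≤ bound)
a_1 = 2: 9/2  (≤ bound)
a_2 = 8: 76/17  (≤ bound)
a_3 = 2: 161/36  (≤ bound)
a_4 = 8: 1364/305  (≤ bound)
a_5 = 2: 2889/646  (> 516, stop)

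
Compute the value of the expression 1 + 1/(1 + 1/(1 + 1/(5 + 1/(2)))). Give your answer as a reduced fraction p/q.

37/24

a_0 = 1: 1/1
a_1 = 1: 2/1
a_2 = 1: 3/2
a_3 = 5: 17/11
a_4 = 2: 37/24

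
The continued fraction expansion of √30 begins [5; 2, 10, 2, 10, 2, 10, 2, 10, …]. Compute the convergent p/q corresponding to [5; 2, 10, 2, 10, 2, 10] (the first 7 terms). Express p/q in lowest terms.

Start with 10.
2 + 1/(10/1) = 2 + 1/10 = 21/10
10 + 1/(21/10) = 10 + 10/21 = 220/21
2 + 1/(220/21) = 2 + 21/220 = 461/220
10 + 1/(461/220) = 10 + 220/461 = 4830/461
2 + 1/(4830/461) = 2 + 461/4830 = 10121/4830
5 + 1/(10121/4830) = 5 + 4830/10121 = 55435/10121

55435/10121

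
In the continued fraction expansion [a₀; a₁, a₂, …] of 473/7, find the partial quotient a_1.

473 = 67·7 + 4, so a_0 = 67
7 = 1·4 + 3, so a_1 = 1

1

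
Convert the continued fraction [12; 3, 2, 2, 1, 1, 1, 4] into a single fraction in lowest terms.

3700/301

Start with 4.
1 + 1/(4/1) = 1 + 1/4 = 5/4
1 + 1/(5/4) = 1 + 4/5 = 9/5
1 + 1/(9/5) = 1 + 5/9 = 14/9
2 + 1/(14/9) = 2 + 9/14 = 37/14
2 + 1/(37/14) = 2 + 14/37 = 88/37
3 + 1/(88/37) = 3 + 37/88 = 301/88
12 + 1/(301/88) = 12 + 88/301 = 3700/301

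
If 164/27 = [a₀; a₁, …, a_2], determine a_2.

164 = 6·27 + 2, so a_0 = 6
27 = 13·2 + 1, so a_1 = 13
2 = 2·1 + 0, so a_2 = 2

2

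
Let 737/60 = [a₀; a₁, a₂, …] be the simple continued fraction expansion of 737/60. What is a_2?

Run the Euclidean algorithm, recording each quotient:
⌊737/60⌋ = 12, remainder 17
⌊60/17⌋ = 3, remainder 9
⌊17/9⌋ = 1, remainder 8

1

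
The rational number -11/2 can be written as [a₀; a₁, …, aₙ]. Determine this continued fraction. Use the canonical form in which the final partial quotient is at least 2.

-11 ÷ 2 → quotient -6, remainder 1
2 ÷ 1 → quotient 2, remainder 0

[-6; 2]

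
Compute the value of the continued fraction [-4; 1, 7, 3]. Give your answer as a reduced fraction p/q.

a_0 = -4: -4/1
a_1 = 1: -3/1
a_2 = 7: -25/8
a_3 = 3: -78/25

-78/25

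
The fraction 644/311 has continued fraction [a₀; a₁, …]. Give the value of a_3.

3

Run the Euclidean algorithm, recording each quotient:
644 = 2·311 + 22, so a_0 = 2
311 = 14·22 + 3, so a_1 = 14
22 = 7·3 + 1, so a_2 = 7
3 = 3·1 + 0, so a_3 = 3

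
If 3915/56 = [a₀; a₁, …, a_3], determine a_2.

10

Run the Euclidean algorithm, recording each quotient:
3915 ÷ 56 → quotient 69, remainder 51
56 ÷ 51 → quotient 1, remainder 5
51 ÷ 5 → quotient 10, remainder 1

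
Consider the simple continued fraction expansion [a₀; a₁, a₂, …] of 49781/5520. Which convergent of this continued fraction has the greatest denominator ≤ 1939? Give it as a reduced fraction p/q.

a_0 = 9: 9/1  (≤ bound)
a_1 = 54: 487/54  (≤ bound)
a_2 = 1: 496/55  (≤ bound)
a_3 = 1: 983/109  (≤ bound)
a_4 = 1: 1479/164  (≤ bound)
a_5 = 7: 11336/1257  (≤ bound)
a_6 = 1: 12815/1421  (≤ bound)
a_7 = 3: 49781/5520  (> 1939, stop)

12815/1421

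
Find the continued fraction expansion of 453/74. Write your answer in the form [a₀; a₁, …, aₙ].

⌊453/74⌋ = 6, remainder 9
⌊74/9⌋ = 8, remainder 2
⌊9/2⌋ = 4, remainder 1
⌊2/1⌋ = 2, remainder 0

[6; 8, 4, 2]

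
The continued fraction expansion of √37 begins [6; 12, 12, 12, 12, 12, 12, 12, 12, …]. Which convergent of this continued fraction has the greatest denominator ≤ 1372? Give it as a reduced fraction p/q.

List convergents until the denominator exceeds the bound:
a_0 = 6: 6/1  (≤ bound)
a_1 = 12: 73/12  (≤ bound)
a_2 = 12: 882/145  (≤ bound)
a_3 = 12: 10657/1752  (> 1372, stop)

882/145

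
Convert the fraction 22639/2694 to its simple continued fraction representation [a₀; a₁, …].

22639 ÷ 2694 → quotient 8, remainder 1087
2694 ÷ 1087 → quotient 2, remainder 520
1087 ÷ 520 → quotient 2, remainder 47
520 ÷ 47 → quotient 11, remainder 3
47 ÷ 3 → quotient 15, remainder 2
3 ÷ 2 → quotient 1, remainder 1
2 ÷ 1 → quotient 2, remainder 0

[8; 2, 2, 11, 15, 1, 2]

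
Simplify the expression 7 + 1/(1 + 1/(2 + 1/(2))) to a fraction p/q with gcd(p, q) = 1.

54/7

Start with 2.
2 + 1/(2/1) = 2 + 1/2 = 5/2
1 + 1/(5/2) = 1 + 2/5 = 7/5
7 + 1/(7/5) = 7 + 5/7 = 54/7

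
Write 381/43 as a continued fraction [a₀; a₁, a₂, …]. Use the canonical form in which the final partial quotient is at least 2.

[8; 1, 6, 6]

⌊381/43⌋ = 8, remainder 37
⌊43/37⌋ = 1, remainder 6
⌊37/6⌋ = 6, remainder 1
⌊6/1⌋ = 6, remainder 0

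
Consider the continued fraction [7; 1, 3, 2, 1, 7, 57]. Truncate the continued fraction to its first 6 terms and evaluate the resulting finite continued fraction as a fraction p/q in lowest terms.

777/100

Build up convergents one term at a time:
a_0 = 7: 7/1
a_1 = 1: 8/1
a_2 = 3: 31/4
a_3 = 2: 70/9
a_4 = 1: 101/13
a_5 = 7: 777/100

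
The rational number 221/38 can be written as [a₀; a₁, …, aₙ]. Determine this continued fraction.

[5; 1, 4, 2, 3]

⌊221/38⌋ = 5, remainder 31
⌊38/31⌋ = 1, remainder 7
⌊31/7⌋ = 4, remainder 3
⌊7/3⌋ = 2, remainder 1
⌊3/1⌋ = 3, remainder 0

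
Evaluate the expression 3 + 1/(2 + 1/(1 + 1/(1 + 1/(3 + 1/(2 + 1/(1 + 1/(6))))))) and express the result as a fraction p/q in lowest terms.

Start with 6.
1 + 1/(6/1) = 1 + 1/6 = 7/6
2 + 1/(7/6) = 2 + 6/7 = 20/7
3 + 1/(20/7) = 3 + 7/20 = 67/20
1 + 1/(67/20) = 1 + 20/67 = 87/67
1 + 1/(87/67) = 1 + 67/87 = 154/87
2 + 1/(154/87) = 2 + 87/154 = 395/154
3 + 1/(395/154) = 3 + 154/395 = 1339/395

1339/395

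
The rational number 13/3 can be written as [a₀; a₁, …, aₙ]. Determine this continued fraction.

[4; 3]

Apply division with remainder until the remainder is 0:
13 ÷ 3 → quotient 4, remainder 1
3 ÷ 1 → quotient 3, remainder 0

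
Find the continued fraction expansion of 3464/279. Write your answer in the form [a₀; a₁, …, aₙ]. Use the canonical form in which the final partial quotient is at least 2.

[12; 2, 2, 2, 7, 3]

3464 ÷ 279 → quotient 12, remainder 116
279 ÷ 116 → quotient 2, remainder 47
116 ÷ 47 → quotient 2, remainder 22
47 ÷ 22 → quotient 2, remainder 3
22 ÷ 3 → quotient 7, remainder 1
3 ÷ 1 → quotient 3, remainder 0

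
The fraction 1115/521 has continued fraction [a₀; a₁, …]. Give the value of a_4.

3

Run the Euclidean algorithm, recording each quotient:
1115 = 2·521 + 73, so a_0 = 2
521 = 7·73 + 10, so a_1 = 7
73 = 7·10 + 3, so a_2 = 7
10 = 3·3 + 1, so a_3 = 3
3 = 3·1 + 0, so a_4 = 3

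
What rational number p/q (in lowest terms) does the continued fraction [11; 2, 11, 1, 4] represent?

a_0 = 11: 11/1
a_1 = 2: 23/2
a_2 = 11: 264/23
a_3 = 1: 287/25
a_4 = 4: 1412/123

1412/123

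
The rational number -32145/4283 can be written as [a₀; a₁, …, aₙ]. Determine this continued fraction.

[-8; 2, 47, 11, 4]

⌊-32145/4283⌋ = -8, remainder 2119
⌊4283/2119⌋ = 2, remainder 45
⌊2119/45⌋ = 47, remainder 4
⌊45/4⌋ = 11, remainder 1
⌊4/1⌋ = 4, remainder 0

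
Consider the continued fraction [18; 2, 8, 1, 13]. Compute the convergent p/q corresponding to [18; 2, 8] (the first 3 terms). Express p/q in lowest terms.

314/17

a_0 = 18: 18/1
a_1 = 2: 37/2
a_2 = 8: 314/17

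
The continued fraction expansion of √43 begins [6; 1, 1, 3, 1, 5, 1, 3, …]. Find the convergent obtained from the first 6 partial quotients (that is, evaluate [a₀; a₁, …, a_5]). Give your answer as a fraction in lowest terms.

341/52

a_0 = 6: 6/1
a_1 = 1: 7/1
a_2 = 1: 13/2
a_3 = 3: 46/7
a_4 = 1: 59/9
a_5 = 5: 341/52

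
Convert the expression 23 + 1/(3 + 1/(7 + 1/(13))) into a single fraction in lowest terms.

Start with 13.
7 + 1/(13/1) = 7 + 1/13 = 92/13
3 + 1/(92/13) = 3 + 13/92 = 289/92
23 + 1/(289/92) = 23 + 92/289 = 6739/289

6739/289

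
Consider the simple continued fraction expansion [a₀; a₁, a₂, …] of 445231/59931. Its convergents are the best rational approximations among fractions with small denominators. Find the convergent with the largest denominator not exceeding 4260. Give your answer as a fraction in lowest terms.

List convergents until the denominator exceeds the bound:
a_0 = 7: 7/1  (≤ bound)
a_1 = 2: 15/2  (≤ bound)
a_2 = 3: 52/7  (≤ bound)
a_3 = 41: 2147/289  (≤ bound)
a_4 = 2: 4346/585  (≤ bound)
a_5 = 10: 45607/6139  (> 4260, stop)

4346/585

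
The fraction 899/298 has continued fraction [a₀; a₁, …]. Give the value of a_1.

59

Apply division with remainder until the remainder is 0:
899 ÷ 298 → quotient 3, remainder 5
298 ÷ 5 → quotient 59, remainder 3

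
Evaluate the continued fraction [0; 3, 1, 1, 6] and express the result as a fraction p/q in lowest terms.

Use the convergent recurrence hₖ = aₖ·hₖ₋₁ + hₖ₋₂ (and likewise for the denominators kₖ):
a_0 = 0: 0/1
a_1 = 3: 1/3
a_2 = 1: 1/4
a_3 = 1: 2/7
a_4 = 6: 13/46

13/46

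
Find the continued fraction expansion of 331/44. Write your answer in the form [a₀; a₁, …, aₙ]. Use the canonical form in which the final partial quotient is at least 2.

[7; 1, 1, 10, 2]

Run the Euclidean algorithm, recording each quotient:
331 = 7·44 + 23, so a_0 = 7
44 = 1·23 + 21, so a_1 = 1
23 = 1·21 + 2, so a_2 = 1
21 = 10·2 + 1, so a_3 = 10
2 = 2·1 + 0, so a_4 = 2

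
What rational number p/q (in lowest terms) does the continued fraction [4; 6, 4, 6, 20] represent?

Build up convergents one term at a time:
a_0 = 4: 4/1
a_1 = 6: 25/6
a_2 = 4: 104/25
a_3 = 6: 649/156
a_4 = 20: 13084/3145

13084/3145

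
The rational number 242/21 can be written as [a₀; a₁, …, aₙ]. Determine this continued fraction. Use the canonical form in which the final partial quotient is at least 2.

[11; 1, 1, 10]

242 ÷ 21 → quotient 11, remainder 11
21 ÷ 11 → quotient 1, remainder 10
11 ÷ 10 → quotient 1, remainder 1
10 ÷ 1 → quotient 10, remainder 0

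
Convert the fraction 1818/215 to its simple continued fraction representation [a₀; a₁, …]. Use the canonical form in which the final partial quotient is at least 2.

[8; 2, 5, 6, 3]

1818 ÷ 215 → quotient 8, remainder 98
215 ÷ 98 → quotient 2, remainder 19
98 ÷ 19 → quotient 5, remainder 3
19 ÷ 3 → quotient 6, remainder 1
3 ÷ 1 → quotient 3, remainder 0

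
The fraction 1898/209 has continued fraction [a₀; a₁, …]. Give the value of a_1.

⌊1898/209⌋ = 9, remainder 17
⌊209/17⌋ = 12, remainder 5

12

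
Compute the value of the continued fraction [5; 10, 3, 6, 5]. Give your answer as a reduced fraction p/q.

5153/1011

Use the convergent recurrence hₖ = aₖ·hₖ₋₁ + hₖ₋₂ (and likewise for the denominators kₖ):
a_0 = 5: 5/1
a_1 = 10: 51/10
a_2 = 3: 158/31
a_3 = 6: 999/196
a_4 = 5: 5153/1011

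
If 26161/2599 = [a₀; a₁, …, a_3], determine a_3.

34

Apply division with remainder until the remainder is 0:
26161 ÷ 2599 → quotient 10, remainder 171
2599 ÷ 171 → quotient 15, remainder 34
171 ÷ 34 → quotient 5, remainder 1
34 ÷ 1 → quotient 34, remainder 0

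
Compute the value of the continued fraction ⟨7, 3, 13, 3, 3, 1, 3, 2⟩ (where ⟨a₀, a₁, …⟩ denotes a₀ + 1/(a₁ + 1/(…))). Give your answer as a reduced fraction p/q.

33271/4542

Start with 2.
3 + 1/(2/1) = 3 + 1/2 = 7/2
1 + 1/(7/2) = 1 + 2/7 = 9/7
3 + 1/(9/7) = 3 + 7/9 = 34/9
3 + 1/(34/9) = 3 + 9/34 = 111/34
13 + 1/(111/34) = 13 + 34/111 = 1477/111
3 + 1/(1477/111) = 3 + 111/1477 = 4542/1477
7 + 1/(4542/1477) = 7 + 1477/4542 = 33271/4542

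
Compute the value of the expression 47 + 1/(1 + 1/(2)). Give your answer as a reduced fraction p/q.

143/3

Start with 2.
1 + 1/(2/1) = 1 + 1/2 = 3/2
47 + 1/(3/2) = 47 + 2/3 = 143/3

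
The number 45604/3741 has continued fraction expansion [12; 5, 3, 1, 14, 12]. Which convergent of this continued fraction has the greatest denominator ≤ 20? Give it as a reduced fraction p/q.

195/16

a_0 = 12: 12/1  (≤ bound)
a_1 = 5: 61/5  (≤ bound)
a_2 = 3: 195/16  (≤ bound)
a_3 = 1: 256/21  (> 20, stop)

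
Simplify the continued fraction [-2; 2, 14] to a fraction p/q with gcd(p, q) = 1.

-44/29

Start with 14.
2 + 1/(14/1) = 2 + 1/14 = 29/14
-2 + 1/(29/14) = -2 + 14/29 = -44/29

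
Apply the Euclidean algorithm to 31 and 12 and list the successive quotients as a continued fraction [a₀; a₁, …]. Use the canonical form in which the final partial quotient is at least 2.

[2; 1, 1, 2, 2]

⌊31/12⌋ = 2, remainder 7
⌊12/7⌋ = 1, remainder 5
⌊7/5⌋ = 1, remainder 2
⌊5/2⌋ = 2, remainder 1
⌊2/1⌋ = 2, remainder 0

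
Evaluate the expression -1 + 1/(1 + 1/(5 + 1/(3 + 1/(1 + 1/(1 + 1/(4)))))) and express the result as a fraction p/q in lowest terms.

Start with 4.
1 + 1/(4/1) = 1 + 1/4 = 5/4
1 + 1/(5/4) = 1 + 4/5 = 9/5
3 + 1/(9/5) = 3 + 5/9 = 32/9
5 + 1/(32/9) = 5 + 9/32 = 169/32
1 + 1/(169/32) = 1 + 32/169 = 201/169
-1 + 1/(201/169) = -1 + 169/201 = -32/201

-32/201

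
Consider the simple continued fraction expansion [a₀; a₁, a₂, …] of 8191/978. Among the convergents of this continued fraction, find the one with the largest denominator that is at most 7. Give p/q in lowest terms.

a_0 = 8: 8/1  (≤ bound)
a_1 = 2: 17/2  (≤ bound)
a_2 = 1: 25/3  (≤ bound)
a_3 = 1: 42/5  (≤ bound)
a_4 = 1: 67/8  (> 7, stop)

42/5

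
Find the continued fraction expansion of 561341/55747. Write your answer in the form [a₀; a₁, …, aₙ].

Repeatedly divide and take the remainder:
⌊561341/55747⌋ = 10, remainder 3871
⌊55747/3871⌋ = 14, remainder 1553
⌊3871/1553⌋ = 2, remainder 765
⌊1553/765⌋ = 2, remainder 23
⌊765/23⌋ = 33, remainder 6
⌊23/6⌋ = 3, remainder 5
⌊6/5⌋ = 1, remainder 1
⌊5/1⌋ = 5, remainder 0

[10; 14, 2, 2, 33, 3, 1, 5]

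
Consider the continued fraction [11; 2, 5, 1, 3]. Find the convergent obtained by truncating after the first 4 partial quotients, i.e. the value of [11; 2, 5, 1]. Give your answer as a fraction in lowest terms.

Build up convergents one term at a time:
a_0 = 11: 11/1
a_1 = 2: 23/2
a_2 = 5: 126/11
a_3 = 1: 149/13

149/13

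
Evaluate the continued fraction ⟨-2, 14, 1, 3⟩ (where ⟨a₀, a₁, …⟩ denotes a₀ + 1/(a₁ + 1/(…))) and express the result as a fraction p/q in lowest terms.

a_0 = -2: -2/1
a_1 = 14: -27/14
a_2 = 1: -29/15
a_3 = 3: -114/59

-114/59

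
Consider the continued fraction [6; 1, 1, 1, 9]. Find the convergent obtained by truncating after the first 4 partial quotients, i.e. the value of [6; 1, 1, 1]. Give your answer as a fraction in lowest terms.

20/3

Start with 1.
1 + 1/(1/1) = 1 + 1/1 = 2/1
1 + 1/(2/1) = 1 + 1/2 = 3/2
6 + 1/(3/2) = 6 + 2/3 = 20/3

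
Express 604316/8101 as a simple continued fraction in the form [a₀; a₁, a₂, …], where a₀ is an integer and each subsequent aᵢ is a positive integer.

[74; 1, 1, 2, 17, 46, 2]

604316 = 74·8101 + 4842, so a_0 = 74
8101 = 1·4842 + 3259, so a_1 = 1
4842 = 1·3259 + 1583, so a_2 = 1
3259 = 2·1583 + 93, so a_3 = 2
1583 = 17·93 + 2, so a_4 = 17
93 = 46·2 + 1, so a_5 = 46
2 = 2·1 + 0, so a_6 = 2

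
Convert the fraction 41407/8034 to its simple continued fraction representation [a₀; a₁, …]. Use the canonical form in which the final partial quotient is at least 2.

[5; 6, 2, 47, 13]

⌊41407/8034⌋ = 5, remainder 1237
⌊8034/1237⌋ = 6, remainder 612
⌊1237/612⌋ = 2, remainder 13
⌊612/13⌋ = 47, remainder 1
⌊13/1⌋ = 13, remainder 0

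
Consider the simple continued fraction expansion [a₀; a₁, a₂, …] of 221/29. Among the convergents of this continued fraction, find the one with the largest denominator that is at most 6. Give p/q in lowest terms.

38/5

List convergents until the denominator exceeds the bound:
a_0 = 7: 7/1  (≤ bound)
a_1 = 1: 8/1  (≤ bound)
a_2 = 1: 15/2  (≤ bound)
a_3 = 1: 23/3  (≤ bound)
a_4 = 1: 38/5  (≤ bound)
a_5 = 1: 61/8  (> 6, stop)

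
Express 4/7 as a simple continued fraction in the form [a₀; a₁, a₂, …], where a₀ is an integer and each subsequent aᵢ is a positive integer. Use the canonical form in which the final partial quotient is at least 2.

[0; 1, 1, 3]

4 = 0·7 + 4, so a_0 = 0
7 = 1·4 + 3, so a_1 = 1
4 = 1·3 + 1, so a_2 = 1
3 = 3·1 + 0, so a_3 = 3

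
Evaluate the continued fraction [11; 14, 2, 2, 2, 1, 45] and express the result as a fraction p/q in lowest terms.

123955/11198

Compute successive convergents:
a_0 = 11: 11/1
a_1 = 14: 155/14
a_2 = 2: 321/29
a_3 = 2: 797/72
a_4 = 2: 1915/173
a_5 = 1: 2712/245
a_6 = 45: 123955/11198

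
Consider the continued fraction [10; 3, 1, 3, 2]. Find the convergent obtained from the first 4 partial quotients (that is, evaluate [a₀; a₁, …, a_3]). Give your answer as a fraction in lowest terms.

154/15

Compute successive convergents:
a_0 = 10: 10/1
a_1 = 3: 31/3
a_2 = 1: 41/4
a_3 = 3: 154/15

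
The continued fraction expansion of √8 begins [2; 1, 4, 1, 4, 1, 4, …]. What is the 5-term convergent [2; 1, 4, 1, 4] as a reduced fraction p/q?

82/29

Compute successive convergents:
a_0 = 2: 2/1
a_1 = 1: 3/1
a_2 = 4: 14/5
a_3 = 1: 17/6
a_4 = 4: 82/29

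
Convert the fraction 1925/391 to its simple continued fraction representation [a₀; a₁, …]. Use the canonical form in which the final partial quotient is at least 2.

1925 ÷ 391 → quotient 4, remainder 361
391 ÷ 361 → quotient 1, remainder 30
361 ÷ 30 → quotient 12, remainder 1
30 ÷ 1 → quotient 30, remainder 0

[4; 1, 12, 30]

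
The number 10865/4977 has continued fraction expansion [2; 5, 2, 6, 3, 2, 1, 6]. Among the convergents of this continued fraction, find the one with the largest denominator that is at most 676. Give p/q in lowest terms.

1133/519

List convergents until the denominator exceeds the bound:
a_0 = 2: 2/1  (≤ bound)
a_1 = 5: 11/5  (≤ bound)
a_2 = 2: 24/11  (≤ bound)
a_3 = 6: 155/71  (≤ bound)
a_4 = 3: 489/224  (≤ bound)
a_5 = 2: 1133/519  (≤ bound)
a_6 = 1: 1622/743  (> 676, stop)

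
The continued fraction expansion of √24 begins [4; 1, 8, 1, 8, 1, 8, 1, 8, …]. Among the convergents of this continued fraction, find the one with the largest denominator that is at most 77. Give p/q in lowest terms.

a_0 = 4: 4/1  (≤ bound)
a_1 = 1: 5/1  (≤ bound)
a_2 = 8: 44/9  (≤ bound)
a_3 = 1: 49/10  (≤ bound)
a_4 = 8: 436/89  (> 77, stop)

49/10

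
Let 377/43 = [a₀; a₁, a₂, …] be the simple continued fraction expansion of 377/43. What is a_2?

3

⌊377/43⌋ = 8, remainder 33
⌊43/33⌋ = 1, remainder 10
⌊33/10⌋ = 3, remainder 3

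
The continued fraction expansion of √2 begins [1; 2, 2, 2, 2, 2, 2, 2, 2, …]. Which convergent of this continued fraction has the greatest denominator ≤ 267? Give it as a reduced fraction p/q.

239/169

a_0 = 1: 1/1  (≤ bound)
a_1 = 2: 3/2  (≤ bound)
a_2 = 2: 7/5  (≤ bound)
a_3 = 2: 17/12  (≤ bound)
a_4 = 2: 41/29  (≤ bound)
a_5 = 2: 99/70  (≤ bound)
a_6 = 2: 239/169  (≤ bound)
a_7 = 2: 577/408  (> 267, stop)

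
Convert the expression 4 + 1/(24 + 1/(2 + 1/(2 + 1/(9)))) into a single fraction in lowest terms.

4635/1147

a_0 = 4: 4/1
a_1 = 24: 97/24
a_2 = 2: 198/49
a_3 = 2: 493/122
a_4 = 9: 4635/1147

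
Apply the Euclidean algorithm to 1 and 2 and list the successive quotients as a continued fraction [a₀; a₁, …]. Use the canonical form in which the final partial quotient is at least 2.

⌊1/2⌋ = 0, remainder 1
⌊2/1⌋ = 2, remainder 0

[0; 2]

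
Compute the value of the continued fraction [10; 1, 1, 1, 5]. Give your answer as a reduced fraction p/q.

a_0 = 10: 10/1
a_1 = 1: 11/1
a_2 = 1: 21/2
a_3 = 1: 32/3
a_4 = 5: 181/17

181/17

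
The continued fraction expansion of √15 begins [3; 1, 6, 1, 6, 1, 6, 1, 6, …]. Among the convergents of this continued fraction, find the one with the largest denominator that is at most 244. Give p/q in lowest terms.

244/63

a_0 = 3: 3/1  (≤ bound)
a_1 = 1: 4/1  (≤ bound)
a_2 = 6: 27/7  (≤ bound)
a_3 = 1: 31/8  (≤ bound)
a_4 = 6: 213/55  (≤ bound)
a_5 = 1: 244/63  (≤ bound)
a_6 = 6: 1677/433  (> 244, stop)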